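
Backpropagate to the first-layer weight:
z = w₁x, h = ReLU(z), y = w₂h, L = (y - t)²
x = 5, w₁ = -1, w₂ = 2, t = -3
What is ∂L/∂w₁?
∂L/∂w₁ = 0

Forward pass:
z = w₁x = -1×5 = -5
h = ReLU(-5) = 0
y = w₂h = 2×0 = 0

Backward pass:
∂L/∂y = 2(y - t) = 2(0 - -3) = 6
∂y/∂h = w₂ = 2
∂h/∂z = 0 (ReLU derivative)
∂z/∂w₁ = x = 5

∂L/∂w₁ = 6 × 2 × 0 × 5 = 0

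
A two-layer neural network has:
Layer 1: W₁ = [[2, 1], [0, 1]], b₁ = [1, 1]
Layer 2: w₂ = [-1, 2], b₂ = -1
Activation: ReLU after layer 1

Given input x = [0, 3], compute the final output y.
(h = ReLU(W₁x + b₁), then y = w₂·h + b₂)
y = 3

Layer 1 pre-activation: z₁ = [4, 4]
After ReLU: h = [4, 4]
Layer 2 output: y = -1×4 + 2×4 + -1 = 3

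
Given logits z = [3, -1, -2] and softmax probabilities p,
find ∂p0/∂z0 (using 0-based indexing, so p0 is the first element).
∂p0/∂z0 = 0.02384

p = softmax(z) = [0.9756, 0.01787, 0.006573]
p0 = 0.9756

∂p0/∂z0 = p0(1 - p0) = 0.9756 × (1 - 0.9756) = 0.02384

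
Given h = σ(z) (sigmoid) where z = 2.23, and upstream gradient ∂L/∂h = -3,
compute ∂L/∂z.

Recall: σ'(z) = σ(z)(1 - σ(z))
∂L/∂z = -0.263

σ(2.23) = 0.9029
σ'(2.23) = σ(2.23)(1 - σ(2.23)) = 0.9029 × 0.09709 = 0.08766
∂L/∂z = ∂L/∂h · σ'(z) = -3 × 0.08766 = -0.263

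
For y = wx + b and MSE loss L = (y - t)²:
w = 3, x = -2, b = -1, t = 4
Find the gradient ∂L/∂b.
∂L/∂b = -22

y = wx + b = (3)(-2) + -1 = -7
∂L/∂y = 2(y - t) = 2(-7 - 4) = -22
∂y/∂b = 1
∂L/∂b = ∂L/∂y · ∂y/∂b = -22 × 1 = -22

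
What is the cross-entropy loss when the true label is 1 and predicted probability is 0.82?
L = 0.1985

L = -1·log(0.82) - 0·log(0.18) = -log(0.82) = 0.1985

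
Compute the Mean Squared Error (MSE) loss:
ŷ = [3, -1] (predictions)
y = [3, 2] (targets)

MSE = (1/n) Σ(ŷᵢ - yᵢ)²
MSE = 4.5

MSE = (1/2)((3-3)² + (-1-2)²) = (1/2)(0 + 9) = 4.5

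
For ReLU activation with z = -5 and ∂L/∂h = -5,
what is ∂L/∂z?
∂L/∂z = 0

h = ReLU(-5) = 0
Since z < 0: ∂h/∂z = 0
∂L/∂z = ∂L/∂h · ∂h/∂z = -5 × 0 = 0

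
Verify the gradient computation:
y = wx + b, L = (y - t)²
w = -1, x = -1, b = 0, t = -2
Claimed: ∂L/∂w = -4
Incorrect

y = (-1)(-1) + 0 = 1
∂L/∂y = 2(y - t) = 2(1 - -2) = 6
∂y/∂w = x = -1
∂L/∂w = 6 × -1 = -6

Claimed value: -4
Incorrect: The correct gradient is -6.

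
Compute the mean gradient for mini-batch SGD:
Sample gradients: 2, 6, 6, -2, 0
Average gradient = 2.4

Average = (1/5)(2 + 6 + 6 + -2 + 0) = 12/5 = 2.4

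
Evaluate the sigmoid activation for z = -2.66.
0.06538

sigmoid(-2.66) = 1/(1 + e^(2.66)) = 1/(1 + 14.3) = 0.06538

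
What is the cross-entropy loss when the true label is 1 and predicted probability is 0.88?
L = 0.1278

L = -1·log(0.88) - 0·log(0.12) = -log(0.88) = 0.1278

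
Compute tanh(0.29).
0.2821

tanh(0.29) = (e^(0.29) - e^(-0.29))/(e^(0.29) + e^(-0.29)) = 0.2821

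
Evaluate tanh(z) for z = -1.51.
-0.9069

tanh(-1.51) = (e^(-1.51) - e^(1.51))/(e^(-1.51) + e^(1.51)) = -0.9069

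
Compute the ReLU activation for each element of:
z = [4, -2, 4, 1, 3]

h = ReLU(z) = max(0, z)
h = [4, 0, 4, 1, 3]

ReLU applied element-wise: max(0,4)=4, max(0,-2)=0, max(0,4)=4, max(0,1)=1, max(0,3)=3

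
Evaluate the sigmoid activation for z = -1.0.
0.2689

sigmoid(-1.0) = 1/(1 + e^(1.0)) = 1/(1 + 2.718) = 0.2689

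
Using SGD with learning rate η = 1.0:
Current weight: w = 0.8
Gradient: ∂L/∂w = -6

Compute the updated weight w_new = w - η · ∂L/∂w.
w_new = 6.8

w_new = w - η·∂L/∂w = 0.8 - 1.0×(-6) = 0.8 - (-6) = 6.8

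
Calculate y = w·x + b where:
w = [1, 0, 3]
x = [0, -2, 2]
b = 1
y = 7

y = (1)(0) + (0)(-2) + (3)(2) + 1 = 7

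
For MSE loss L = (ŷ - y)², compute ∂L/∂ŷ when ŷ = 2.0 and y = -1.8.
∂L/∂ŷ = 7.6

∂L/∂ŷ = 2(ŷ - y) = 2(2.0 - -1.8) = 2(3.8) = 7.6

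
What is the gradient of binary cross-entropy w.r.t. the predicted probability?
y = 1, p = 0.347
∂L/∂p = -2.882

∂L/∂p = -y/p + (1-y)/(1-p) = -1/0.347 + 0 = -2.882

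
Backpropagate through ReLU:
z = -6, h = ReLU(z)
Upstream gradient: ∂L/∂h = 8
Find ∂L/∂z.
∂L/∂z = 0

h = ReLU(-6) = 0
Since z < 0: ∂h/∂z = 0
∂L/∂z = ∂L/∂h · ∂h/∂z = 8 × 0 = 0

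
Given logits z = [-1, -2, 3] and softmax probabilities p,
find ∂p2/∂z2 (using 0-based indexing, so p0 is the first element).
∂p2/∂z2 = 0.02384

p = softmax(z) = [0.01787, 0.006573, 0.9756]
p2 = 0.9756

∂p2/∂z2 = p2(1 - p2) = 0.9756 × (1 - 0.9756) = 0.02384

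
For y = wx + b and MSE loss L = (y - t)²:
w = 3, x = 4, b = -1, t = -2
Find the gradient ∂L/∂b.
∂L/∂b = 26

y = wx + b = (3)(4) + -1 = 11
∂L/∂y = 2(y - t) = 2(11 - -2) = 26
∂y/∂b = 1
∂L/∂b = ∂L/∂y · ∂y/∂b = 26 × 1 = 26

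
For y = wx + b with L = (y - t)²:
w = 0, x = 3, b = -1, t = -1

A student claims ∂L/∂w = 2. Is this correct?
Incorrect

y = (0)(3) + -1 = -1
∂L/∂y = 2(y - t) = 2(-1 - -1) = 0
∂y/∂w = x = 3
∂L/∂w = 0 × 3 = 0

Claimed value: 2
Incorrect: The correct gradient is 0.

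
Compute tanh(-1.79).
-0.9458

tanh(-1.79) = (e^(-1.79) - e^(1.79))/(e^(-1.79) + e^(1.79)) = -0.9458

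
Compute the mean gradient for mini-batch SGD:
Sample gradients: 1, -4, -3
Average gradient = -2

Average = (1/3)(1 + -4 + -3) = -6/3 = -2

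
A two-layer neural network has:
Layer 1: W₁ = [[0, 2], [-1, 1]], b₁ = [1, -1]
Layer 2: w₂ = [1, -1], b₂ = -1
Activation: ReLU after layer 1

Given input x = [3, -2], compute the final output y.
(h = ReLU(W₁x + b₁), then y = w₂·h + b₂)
y = -1

Layer 1 pre-activation: z₁ = [-3, -6]
After ReLU: h = [0, 0]
Layer 2 output: y = 1×0 + -1×0 + -1 = -1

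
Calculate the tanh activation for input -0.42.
-0.3969

tanh(-0.42) = (e^(-0.42) - e^(0.42))/(e^(-0.42) + e^(0.42)) = -0.3969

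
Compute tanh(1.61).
0.9232

tanh(1.61) = (e^(1.61) - e^(-1.61))/(e^(1.61) + e^(-1.61)) = 0.9232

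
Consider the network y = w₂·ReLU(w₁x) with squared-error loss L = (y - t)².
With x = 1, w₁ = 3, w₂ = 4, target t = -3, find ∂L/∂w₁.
∂L/∂w₁ = 120

Forward pass:
z = w₁x = 3×1 = 3
h = ReLU(3) = 3
y = w₂h = 4×3 = 12

Backward pass:
∂L/∂y = 2(y - t) = 2(12 - -3) = 30
∂y/∂h = w₂ = 4
∂h/∂z = 1 (ReLU derivative)
∂z/∂w₁ = x = 1

∂L/∂w₁ = 30 × 4 × 1 × 1 = 120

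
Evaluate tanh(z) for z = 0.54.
0.493

tanh(0.54) = (e^(0.54) - e^(-0.54))/(e^(0.54) + e^(-0.54)) = 0.493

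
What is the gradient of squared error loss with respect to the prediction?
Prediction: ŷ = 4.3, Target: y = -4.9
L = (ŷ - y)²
∂L/∂ŷ = 18.4

∂L/∂ŷ = 2(ŷ - y) = 2(4.3 - -4.9) = 2(9.2) = 18.4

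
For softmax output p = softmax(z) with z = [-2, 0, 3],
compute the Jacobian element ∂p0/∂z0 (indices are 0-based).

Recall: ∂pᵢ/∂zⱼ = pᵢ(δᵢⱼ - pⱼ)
∂p0/∂z0 = 0.006337

p = softmax(z) = [0.006377, 0.04712, 0.9465]
p0 = 0.006377

∂p0/∂z0 = p0(1 - p0) = 0.006377 × (1 - 0.006377) = 0.006337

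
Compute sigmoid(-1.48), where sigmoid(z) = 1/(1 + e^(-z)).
0.1854

sigmoid(-1.48) = 1/(1 + e^(1.48)) = 1/(1 + 4.393) = 0.1854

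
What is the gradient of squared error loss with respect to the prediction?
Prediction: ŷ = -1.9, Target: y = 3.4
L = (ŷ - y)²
∂L/∂ŷ = -10.6

∂L/∂ŷ = 2(ŷ - y) = 2(-1.9 - 3.4) = 2(-5.3) = -10.6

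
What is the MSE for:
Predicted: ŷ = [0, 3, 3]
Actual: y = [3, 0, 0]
MSE = 9

MSE = (1/3)((0-3)² + (3-0)² + (3-0)²) = (1/3)(9 + 9 + 9) = 9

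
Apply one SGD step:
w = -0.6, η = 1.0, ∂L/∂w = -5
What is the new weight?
w_new = 4.4

w_new = w - η·∂L/∂w = -0.6 - 1.0×(-5) = -0.6 - (-5) = 4.4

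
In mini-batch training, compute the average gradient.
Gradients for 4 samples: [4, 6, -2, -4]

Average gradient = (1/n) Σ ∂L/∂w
Average gradient = 1

Average = (1/4)(4 + 6 + -2 + -4) = 4/4 = 1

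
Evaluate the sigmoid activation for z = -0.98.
0.2729

sigmoid(-0.98) = 1/(1 + e^(0.98)) = 1/(1 + 2.664) = 0.2729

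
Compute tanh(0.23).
0.226

tanh(0.23) = (e^(0.23) - e^(-0.23))/(e^(0.23) + e^(-0.23)) = 0.226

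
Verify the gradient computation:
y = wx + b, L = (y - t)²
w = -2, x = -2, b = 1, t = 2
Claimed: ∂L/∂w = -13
Incorrect

y = (-2)(-2) + 1 = 5
∂L/∂y = 2(y - t) = 2(5 - 2) = 6
∂y/∂w = x = -2
∂L/∂w = 6 × -2 = -12

Claimed value: -13
Incorrect: The correct gradient is -12.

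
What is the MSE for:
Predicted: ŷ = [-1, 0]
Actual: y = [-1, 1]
MSE = 0.5

MSE = (1/2)((-1--1)² + (0-1)²) = (1/2)(0 + 1) = 0.5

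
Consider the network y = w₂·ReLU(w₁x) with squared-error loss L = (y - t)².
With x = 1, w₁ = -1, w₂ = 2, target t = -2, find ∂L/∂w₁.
∂L/∂w₁ = 0

Forward pass:
z = w₁x = -1×1 = -1
h = ReLU(-1) = 0
y = w₂h = 2×0 = 0

Backward pass:
∂L/∂y = 2(y - t) = 2(0 - -2) = 4
∂y/∂h = w₂ = 2
∂h/∂z = 0 (ReLU derivative)
∂z/∂w₁ = x = 1

∂L/∂w₁ = 4 × 2 × 0 × 1 = 0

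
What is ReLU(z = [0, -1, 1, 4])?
h = [0, 0, 1, 4]

ReLU applied element-wise: max(0,0)=0, max(0,-1)=0, max(0,1)=1, max(0,4)=4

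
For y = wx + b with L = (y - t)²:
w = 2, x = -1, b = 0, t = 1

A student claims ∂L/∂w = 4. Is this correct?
Incorrect

y = (2)(-1) + 0 = -2
∂L/∂y = 2(y - t) = 2(-2 - 1) = -6
∂y/∂w = x = -1
∂L/∂w = -6 × -1 = 6

Claimed value: 4
Incorrect: The correct gradient is 6.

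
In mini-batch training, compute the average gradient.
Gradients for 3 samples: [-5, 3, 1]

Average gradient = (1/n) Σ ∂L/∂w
Average gradient = -0.3333

Average = (1/3)(-5 + 3 + 1) = -1/3 = -0.3333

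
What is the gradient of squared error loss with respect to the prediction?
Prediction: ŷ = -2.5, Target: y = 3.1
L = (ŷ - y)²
∂L/∂ŷ = -11.2

∂L/∂ŷ = 2(ŷ - y) = 2(-2.5 - 3.1) = 2(-5.6) = -11.2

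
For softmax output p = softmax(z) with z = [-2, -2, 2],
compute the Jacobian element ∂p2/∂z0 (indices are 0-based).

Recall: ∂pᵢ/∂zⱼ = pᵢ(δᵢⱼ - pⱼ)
∂p2/∂z0 = -0.01704

p = softmax(z) = [0.01767, 0.01767, 0.9647]
p2 = 0.9647, p0 = 0.01767

∂p2/∂z0 = -p2 × p0 = -0.9647 × 0.01767 = -0.01704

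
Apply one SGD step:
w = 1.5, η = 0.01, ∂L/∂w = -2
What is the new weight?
w_new = 1.52

w_new = w - η·∂L/∂w = 1.5 - 0.01×(-2) = 1.5 - (-0.02) = 1.52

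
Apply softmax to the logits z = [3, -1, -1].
p = [0.9647, 0.0177, 0.0177]

exp(z) = [20.09, 0.3679, 0.3679]
Sum = 20.82
p = [0.9647, 0.0177, 0.0177]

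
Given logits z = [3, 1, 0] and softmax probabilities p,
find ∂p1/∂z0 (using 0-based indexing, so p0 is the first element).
∂p1/∂z0 = -0.09636

p = softmax(z) = [0.8438, 0.1142, 0.04201]
p1 = 0.1142, p0 = 0.8438

∂p1/∂z0 = -p1 × p0 = -0.1142 × 0.8438 = -0.09636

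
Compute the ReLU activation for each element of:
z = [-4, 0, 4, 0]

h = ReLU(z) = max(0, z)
h = [0, 0, 4, 0]

ReLU applied element-wise: max(0,-4)=0, max(0,0)=0, max(0,4)=4, max(0,0)=0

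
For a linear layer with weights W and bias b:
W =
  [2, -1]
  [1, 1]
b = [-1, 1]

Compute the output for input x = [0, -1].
y = [0, 0]

Wx = [2×0 + -1×-1, 1×0 + 1×-1]
   = [1, -1]
y = Wx + b = [1 + -1, -1 + 1] = [0, 0]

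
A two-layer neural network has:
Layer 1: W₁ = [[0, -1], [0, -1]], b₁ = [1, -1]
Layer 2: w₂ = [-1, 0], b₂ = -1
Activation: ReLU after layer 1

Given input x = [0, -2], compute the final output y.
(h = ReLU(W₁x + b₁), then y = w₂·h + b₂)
y = -4

Layer 1 pre-activation: z₁ = [3, 1]
After ReLU: h = [3, 1]
Layer 2 output: y = -1×3 + 0×1 + -1 = -4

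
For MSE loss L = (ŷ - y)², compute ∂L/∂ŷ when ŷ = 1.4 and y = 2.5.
∂L/∂ŷ = -2.2

∂L/∂ŷ = 2(ŷ - y) = 2(1.4 - 2.5) = 2(-1.1) = -2.2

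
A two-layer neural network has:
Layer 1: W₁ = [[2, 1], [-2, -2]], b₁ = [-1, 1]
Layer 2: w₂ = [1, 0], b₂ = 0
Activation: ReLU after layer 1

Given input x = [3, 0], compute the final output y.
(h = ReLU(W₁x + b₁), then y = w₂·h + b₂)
y = 5

Layer 1 pre-activation: z₁ = [5, -5]
After ReLU: h = [5, 0]
Layer 2 output: y = 1×5 + 0×0 + 0 = 5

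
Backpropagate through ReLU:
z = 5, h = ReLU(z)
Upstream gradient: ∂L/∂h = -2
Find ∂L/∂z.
∂L/∂z = -2

h = ReLU(5) = 5
Since z > 0: ∂h/∂z = 1
∂L/∂z = ∂L/∂h · ∂h/∂z = -2 × 1 = -2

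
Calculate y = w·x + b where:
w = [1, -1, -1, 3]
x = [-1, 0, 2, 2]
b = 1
y = 4

y = (1)(-1) + (-1)(0) + (-1)(2) + (3)(2) + 1 = 4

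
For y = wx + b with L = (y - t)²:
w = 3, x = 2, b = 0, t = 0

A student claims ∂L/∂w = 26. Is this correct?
Incorrect

y = (3)(2) + 0 = 6
∂L/∂y = 2(y - t) = 2(6 - 0) = 12
∂y/∂w = x = 2
∂L/∂w = 12 × 2 = 24

Claimed value: 26
Incorrect: The correct gradient is 24.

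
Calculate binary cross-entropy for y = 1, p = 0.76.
L = 0.2744

L = -1·log(0.76) - 0·log(0.24) = -log(0.76) = 0.2744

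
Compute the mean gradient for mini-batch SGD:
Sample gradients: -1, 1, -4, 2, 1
Average gradient = -0.2

Average = (1/5)(-1 + 1 + -4 + 2 + 1) = -1/5 = -0.2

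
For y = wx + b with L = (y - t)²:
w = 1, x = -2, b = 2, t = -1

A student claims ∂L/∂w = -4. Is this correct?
Correct

y = (1)(-2) + 2 = 0
∂L/∂y = 2(y - t) = 2(0 - -1) = 2
∂y/∂w = x = -2
∂L/∂w = 2 × -2 = -4

Claimed value: -4
Correct: The correct gradient is -4.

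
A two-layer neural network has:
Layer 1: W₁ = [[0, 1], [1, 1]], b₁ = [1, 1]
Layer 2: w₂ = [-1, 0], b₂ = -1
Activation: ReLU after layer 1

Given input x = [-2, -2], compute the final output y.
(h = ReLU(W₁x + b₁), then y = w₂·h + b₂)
y = -1

Layer 1 pre-activation: z₁ = [-1, -3]
After ReLU: h = [0, 0]
Layer 2 output: y = -1×0 + 0×0 + -1 = -1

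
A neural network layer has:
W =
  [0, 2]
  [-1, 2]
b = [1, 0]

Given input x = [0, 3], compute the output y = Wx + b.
y = [7, 6]

Wx = [0×0 + 2×3, -1×0 + 2×3]
   = [6, 6]
y = Wx + b = [6 + 1, 6 + 0] = [7, 6]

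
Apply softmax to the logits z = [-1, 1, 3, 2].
p = [0.012, 0.0889, 0.6572, 0.2418]

exp(z) = [0.3679, 2.718, 20.09, 7.389]
Sum = 30.56
p = [0.012, 0.0889, 0.6572, 0.2418]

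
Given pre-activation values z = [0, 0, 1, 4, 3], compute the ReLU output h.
h = [0, 0, 1, 4, 3]

ReLU applied element-wise: max(0,0)=0, max(0,0)=0, max(0,1)=1, max(0,4)=4, max(0,3)=3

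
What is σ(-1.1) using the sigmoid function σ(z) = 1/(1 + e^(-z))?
0.2497

sigmoid(-1.1) = 1/(1 + e^(1.1)) = 1/(1 + 3.004) = 0.2497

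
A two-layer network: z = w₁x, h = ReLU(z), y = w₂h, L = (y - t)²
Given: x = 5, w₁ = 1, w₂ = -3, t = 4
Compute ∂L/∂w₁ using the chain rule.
∂L/∂w₁ = 570

Forward pass:
z = w₁x = 1×5 = 5
h = ReLU(5) = 5
y = w₂h = -3×5 = -15

Backward pass:
∂L/∂y = 2(y - t) = 2(-15 - 4) = -38
∂y/∂h = w₂ = -3
∂h/∂z = 1 (ReLU derivative)
∂z/∂w₁ = x = 5

∂L/∂w₁ = -38 × -3 × 1 × 5 = 570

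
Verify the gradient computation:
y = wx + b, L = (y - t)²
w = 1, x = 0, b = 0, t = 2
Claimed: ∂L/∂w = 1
Incorrect

y = (1)(0) + 0 = 0
∂L/∂y = 2(y - t) = 2(0 - 2) = -4
∂y/∂w = x = 0
∂L/∂w = -4 × 0 = 0

Claimed value: 1
Incorrect: The correct gradient is 0.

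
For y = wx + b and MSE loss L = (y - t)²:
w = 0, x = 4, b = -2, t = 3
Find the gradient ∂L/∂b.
∂L/∂b = -10

y = wx + b = (0)(4) + -2 = -2
∂L/∂y = 2(y - t) = 2(-2 - 3) = -10
∂y/∂b = 1
∂L/∂b = ∂L/∂y · ∂y/∂b = -10 × 1 = -10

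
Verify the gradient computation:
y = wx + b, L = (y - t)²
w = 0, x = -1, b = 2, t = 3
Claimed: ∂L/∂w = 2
Correct

y = (0)(-1) + 2 = 2
∂L/∂y = 2(y - t) = 2(2 - 3) = -2
∂y/∂w = x = -1
∂L/∂w = -2 × -1 = 2

Claimed value: 2
Correct: The correct gradient is 2.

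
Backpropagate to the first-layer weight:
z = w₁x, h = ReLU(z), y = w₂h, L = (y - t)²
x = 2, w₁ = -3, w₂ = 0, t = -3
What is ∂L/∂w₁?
∂L/∂w₁ = 0

Forward pass:
z = w₁x = -3×2 = -6
h = ReLU(-6) = 0
y = w₂h = 0×0 = 0

Backward pass:
∂L/∂y = 2(y - t) = 2(0 - -3) = 6
∂y/∂h = w₂ = 0
∂h/∂z = 0 (ReLU derivative)
∂z/∂w₁ = x = 2

∂L/∂w₁ = 6 × 0 × 0 × 2 = 0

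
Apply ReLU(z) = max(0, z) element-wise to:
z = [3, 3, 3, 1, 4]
h = [3, 3, 3, 1, 4]

ReLU applied element-wise: max(0,3)=3, max(0,3)=3, max(0,3)=3, max(0,1)=1, max(0,4)=4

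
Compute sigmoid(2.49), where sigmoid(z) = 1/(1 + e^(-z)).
0.9234

sigmoid(2.49) = 1/(1 + e^(-2.49)) = 1/(1 + 0.08291) = 0.9234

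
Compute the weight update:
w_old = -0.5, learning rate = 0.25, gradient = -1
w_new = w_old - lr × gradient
w_new = -0.25

w_new = w - η·∂L/∂w = -0.5 - 0.25×(-1) = -0.5 - (-0.25) = -0.25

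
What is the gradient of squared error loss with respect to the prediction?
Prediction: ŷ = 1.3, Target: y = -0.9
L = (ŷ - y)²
∂L/∂ŷ = 4.4

∂L/∂ŷ = 2(ŷ - y) = 2(1.3 - -0.9) = 2(2.2) = 4.4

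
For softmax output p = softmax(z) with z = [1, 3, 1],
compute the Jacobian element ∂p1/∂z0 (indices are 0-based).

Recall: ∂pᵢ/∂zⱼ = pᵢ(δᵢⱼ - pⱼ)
∂p1/∂z0 = -0.08382

p = softmax(z) = [0.1065, 0.787, 0.1065]
p1 = 0.787, p0 = 0.1065

∂p1/∂z0 = -p1 × p0 = -0.787 × 0.1065 = -0.08382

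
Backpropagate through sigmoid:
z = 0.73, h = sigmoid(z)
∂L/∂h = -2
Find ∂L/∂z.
∂L/∂z = -0.4389

σ(0.73) = 0.6748
σ'(0.73) = σ(0.73)(1 - σ(0.73)) = 0.6748 × 0.3252 = 0.2194
∂L/∂z = ∂L/∂h · σ'(z) = -2 × 0.2194 = -0.4389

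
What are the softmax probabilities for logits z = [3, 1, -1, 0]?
p = [0.831, 0.1125, 0.0152, 0.0414]

exp(z) = [20.09, 2.718, 0.3679, 1]
Sum = 24.17
p = [0.831, 0.1125, 0.0152, 0.0414]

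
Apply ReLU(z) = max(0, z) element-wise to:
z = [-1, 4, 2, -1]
h = [0, 4, 2, 0]

ReLU applied element-wise: max(0,-1)=0, max(0,4)=4, max(0,2)=2, max(0,-1)=0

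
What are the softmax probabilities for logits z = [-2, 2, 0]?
p = [0.0159, 0.8668, 0.1173]

exp(z) = [0.1353, 7.389, 1]
Sum = 8.524
p = [0.0159, 0.8668, 0.1173]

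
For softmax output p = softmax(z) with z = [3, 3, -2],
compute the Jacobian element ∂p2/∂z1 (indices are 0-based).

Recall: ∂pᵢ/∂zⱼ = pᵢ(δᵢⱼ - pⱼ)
∂p2/∂z1 = -0.001673

p = softmax(z) = [0.4983, 0.4983, 0.003358]
p2 = 0.003358, p1 = 0.4983

∂p2/∂z1 = -p2 × p1 = -0.003358 × 0.4983 = -0.001673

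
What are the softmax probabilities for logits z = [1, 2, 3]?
p = [0.09, 0.2447, 0.6652]

exp(z) = [2.718, 7.389, 20.09]
Sum = 30.19
p = [0.09, 0.2447, 0.6652]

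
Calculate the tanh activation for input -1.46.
-0.8977

tanh(-1.46) = (e^(-1.46) - e^(1.46))/(e^(-1.46) + e^(1.46)) = -0.8977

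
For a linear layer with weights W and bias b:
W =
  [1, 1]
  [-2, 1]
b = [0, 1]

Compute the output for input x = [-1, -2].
y = [-3, 1]

Wx = [1×-1 + 1×-2, -2×-1 + 1×-2]
   = [-3, 0]
y = Wx + b = [-3 + 0, 0 + 1] = [-3, 1]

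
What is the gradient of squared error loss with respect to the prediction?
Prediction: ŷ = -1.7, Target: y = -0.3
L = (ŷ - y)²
∂L/∂ŷ = -2.8

∂L/∂ŷ = 2(ŷ - y) = 2(-1.7 - -0.3) = 2(-1.4) = -2.8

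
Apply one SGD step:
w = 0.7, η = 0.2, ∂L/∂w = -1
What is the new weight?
w_new = 0.9

w_new = w - η·∂L/∂w = 0.7 - 0.2×(-1) = 0.7 - (-0.2) = 0.9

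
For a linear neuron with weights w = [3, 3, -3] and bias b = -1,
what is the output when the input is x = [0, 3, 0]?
y = 8

y = (3)(0) + (3)(3) + (-3)(0) + -1 = 8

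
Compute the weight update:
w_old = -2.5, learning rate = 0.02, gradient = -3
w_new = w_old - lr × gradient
w_new = -2.44

w_new = w - η·∂L/∂w = -2.5 - 0.02×(-3) = -2.5 - (-0.06) = -2.44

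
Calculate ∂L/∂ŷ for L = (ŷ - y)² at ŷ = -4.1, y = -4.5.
∂L/∂ŷ = 0.8

∂L/∂ŷ = 2(ŷ - y) = 2(-4.1 - -4.5) = 2(0.4) = 0.8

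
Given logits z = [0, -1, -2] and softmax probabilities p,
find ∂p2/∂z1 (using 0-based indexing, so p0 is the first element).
∂p2/∂z1 = -0.02203

p = softmax(z) = [0.6652, 0.2447, 0.09003]
p2 = 0.09003, p1 = 0.2447

∂p2/∂z1 = -p2 × p1 = -0.09003 × 0.2447 = -0.02203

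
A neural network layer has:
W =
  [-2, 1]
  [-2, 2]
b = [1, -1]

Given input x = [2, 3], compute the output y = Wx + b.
y = [0, 1]

Wx = [-2×2 + 1×3, -2×2 + 2×3]
   = [-1, 2]
y = Wx + b = [-1 + 1, 2 + -1] = [0, 1]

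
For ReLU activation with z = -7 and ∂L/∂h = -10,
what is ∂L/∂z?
∂L/∂z = 0

h = ReLU(-7) = 0
Since z < 0: ∂h/∂z = 0
∂L/∂z = ∂L/∂h · ∂h/∂z = -10 × 0 = 0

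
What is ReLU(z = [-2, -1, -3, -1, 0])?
h = [0, 0, 0, 0, 0]

ReLU applied element-wise: max(0,-2)=0, max(0,-1)=0, max(0,-3)=0, max(0,-1)=0, max(0,0)=0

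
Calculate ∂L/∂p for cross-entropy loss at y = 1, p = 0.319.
∂L/∂p = -3.135

∂L/∂p = -y/p + (1-y)/(1-p) = -1/0.319 + 0 = -3.135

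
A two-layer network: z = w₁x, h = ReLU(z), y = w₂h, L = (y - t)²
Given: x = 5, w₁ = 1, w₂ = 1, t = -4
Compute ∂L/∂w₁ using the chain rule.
∂L/∂w₁ = 90

Forward pass:
z = w₁x = 1×5 = 5
h = ReLU(5) = 5
y = w₂h = 1×5 = 5

Backward pass:
∂L/∂y = 2(y - t) = 2(5 - -4) = 18
∂y/∂h = w₂ = 1
∂h/∂z = 1 (ReLU derivative)
∂z/∂w₁ = x = 5

∂L/∂w₁ = 18 × 1 × 1 × 5 = 90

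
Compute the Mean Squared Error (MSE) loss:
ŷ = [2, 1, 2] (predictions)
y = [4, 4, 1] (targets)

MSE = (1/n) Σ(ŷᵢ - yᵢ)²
MSE = 4.667

MSE = (1/3)((2-4)² + (1-4)² + (2-1)²) = (1/3)(4 + 9 + 1) = 4.667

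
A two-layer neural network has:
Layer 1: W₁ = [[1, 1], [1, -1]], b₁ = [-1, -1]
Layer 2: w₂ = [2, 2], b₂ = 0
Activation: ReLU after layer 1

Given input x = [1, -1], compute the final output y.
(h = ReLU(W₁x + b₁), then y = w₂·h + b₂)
y = 2

Layer 1 pre-activation: z₁ = [-1, 1]
After ReLU: h = [0, 1]
Layer 2 output: y = 2×0 + 2×1 + 0 = 2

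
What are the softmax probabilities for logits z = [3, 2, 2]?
p = [0.5761, 0.2119, 0.2119]

exp(z) = [20.09, 7.389, 7.389]
Sum = 34.86
p = [0.5761, 0.2119, 0.2119]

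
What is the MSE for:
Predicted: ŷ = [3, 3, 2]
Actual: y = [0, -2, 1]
MSE = 11.67

MSE = (1/3)((3-0)² + (3--2)² + (2-1)²) = (1/3)(9 + 25 + 1) = 11.67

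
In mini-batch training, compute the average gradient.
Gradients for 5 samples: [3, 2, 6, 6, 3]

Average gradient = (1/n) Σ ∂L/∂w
Average gradient = 4

Average = (1/5)(3 + 2 + 6 + 6 + 3) = 20/5 = 4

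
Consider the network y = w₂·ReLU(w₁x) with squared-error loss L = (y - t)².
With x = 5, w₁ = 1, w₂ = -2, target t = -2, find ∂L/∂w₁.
∂L/∂w₁ = 160

Forward pass:
z = w₁x = 1×5 = 5
h = ReLU(5) = 5
y = w₂h = -2×5 = -10

Backward pass:
∂L/∂y = 2(y - t) = 2(-10 - -2) = -16
∂y/∂h = w₂ = -2
∂h/∂z = 1 (ReLU derivative)
∂z/∂w₁ = x = 5

∂L/∂w₁ = -16 × -2 × 1 × 5 = 160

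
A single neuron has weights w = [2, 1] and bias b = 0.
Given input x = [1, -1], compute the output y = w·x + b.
y = 1

y = (2)(1) + (1)(-1) + 0 = 1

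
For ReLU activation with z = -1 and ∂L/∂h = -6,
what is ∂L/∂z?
∂L/∂z = 0

h = ReLU(-1) = 0
Since z < 0: ∂h/∂z = 0
∂L/∂z = ∂L/∂h · ∂h/∂z = -6 × 0 = 0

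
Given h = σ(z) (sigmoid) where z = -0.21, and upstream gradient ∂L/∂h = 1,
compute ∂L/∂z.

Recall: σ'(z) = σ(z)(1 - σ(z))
∂L/∂z = 0.2473

σ(-0.21) = 0.4477
σ'(-0.21) = σ(-0.21)(1 - σ(-0.21)) = 0.4477 × 0.5523 = 0.2473
∂L/∂z = ∂L/∂h · σ'(z) = 1 × 0.2473 = 0.2473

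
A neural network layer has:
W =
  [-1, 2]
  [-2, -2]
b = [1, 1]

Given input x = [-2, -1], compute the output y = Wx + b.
y = [1, 7]

Wx = [-1×-2 + 2×-1, -2×-2 + -2×-1]
   = [0, 6]
y = Wx + b = [0 + 1, 6 + 1] = [1, 7]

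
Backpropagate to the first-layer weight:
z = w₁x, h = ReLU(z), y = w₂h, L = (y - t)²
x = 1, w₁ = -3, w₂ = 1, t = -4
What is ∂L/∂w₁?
∂L/∂w₁ = 0

Forward pass:
z = w₁x = -3×1 = -3
h = ReLU(-3) = 0
y = w₂h = 1×0 = 0

Backward pass:
∂L/∂y = 2(y - t) = 2(0 - -4) = 8
∂y/∂h = w₂ = 1
∂h/∂z = 0 (ReLU derivative)
∂z/∂w₁ = x = 1

∂L/∂w₁ = 8 × 1 × 0 × 1 = 0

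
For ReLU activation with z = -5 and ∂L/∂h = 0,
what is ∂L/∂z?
∂L/∂z = 0

h = ReLU(-5) = 0
Since z < 0: ∂h/∂z = 0
∂L/∂z = ∂L/∂h · ∂h/∂z = 0 × 0 = 0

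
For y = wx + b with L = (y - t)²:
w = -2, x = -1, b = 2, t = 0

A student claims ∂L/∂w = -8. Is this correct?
Correct

y = (-2)(-1) + 2 = 4
∂L/∂y = 2(y - t) = 2(4 - 0) = 8
∂y/∂w = x = -1
∂L/∂w = 8 × -1 = -8

Claimed value: -8
Correct: The correct gradient is -8.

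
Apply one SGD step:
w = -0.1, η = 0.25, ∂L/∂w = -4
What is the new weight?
w_new = 0.9

w_new = w - η·∂L/∂w = -0.1 - 0.25×(-4) = -0.1 - (-1) = 0.9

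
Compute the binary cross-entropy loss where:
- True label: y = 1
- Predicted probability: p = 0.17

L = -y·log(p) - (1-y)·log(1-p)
L = 1.772

L = -1·log(0.17) - 0·log(0.83) = -log(0.17) = 1.772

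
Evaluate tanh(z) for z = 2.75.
0.9919

tanh(2.75) = (e^(2.75) - e^(-2.75))/(e^(2.75) + e^(-2.75)) = 0.9919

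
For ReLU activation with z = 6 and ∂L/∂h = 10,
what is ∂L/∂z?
∂L/∂z = 10

h = ReLU(6) = 6
Since z > 0: ∂h/∂z = 1
∂L/∂z = ∂L/∂h · ∂h/∂z = 10 × 1 = 10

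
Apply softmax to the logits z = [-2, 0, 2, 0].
p = [0.0142, 0.105, 0.7758, 0.105]

exp(z) = [0.1353, 1, 7.389, 1]
Sum = 9.524
p = [0.0142, 0.105, 0.7758, 0.105]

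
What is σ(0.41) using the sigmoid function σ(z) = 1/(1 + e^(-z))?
0.6011

sigmoid(0.41) = 1/(1 + e^(-0.41)) = 1/(1 + 0.6637) = 0.6011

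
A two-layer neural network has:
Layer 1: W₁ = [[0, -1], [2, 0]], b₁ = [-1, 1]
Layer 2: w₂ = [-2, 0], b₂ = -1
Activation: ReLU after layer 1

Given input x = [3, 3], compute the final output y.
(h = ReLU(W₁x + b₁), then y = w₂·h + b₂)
y = -1

Layer 1 pre-activation: z₁ = [-4, 7]
After ReLU: h = [0, 7]
Layer 2 output: y = -2×0 + 0×7 + -1 = -1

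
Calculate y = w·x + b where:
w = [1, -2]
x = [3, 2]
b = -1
y = -2

y = (1)(3) + (-2)(2) + -1 = -2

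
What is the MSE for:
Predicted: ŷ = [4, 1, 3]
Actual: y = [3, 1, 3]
MSE = 0.3333

MSE = (1/3)((4-3)² + (1-1)² + (3-3)²) = (1/3)(1 + 0 + 0) = 0.3333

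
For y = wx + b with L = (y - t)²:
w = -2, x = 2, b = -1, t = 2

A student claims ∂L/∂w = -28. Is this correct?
Correct

y = (-2)(2) + -1 = -5
∂L/∂y = 2(y - t) = 2(-5 - 2) = -14
∂y/∂w = x = 2
∂L/∂w = -14 × 2 = -28

Claimed value: -28
Correct: The correct gradient is -28.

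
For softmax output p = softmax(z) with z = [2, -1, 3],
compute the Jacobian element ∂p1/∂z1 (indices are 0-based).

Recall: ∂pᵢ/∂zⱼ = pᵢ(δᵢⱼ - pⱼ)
∂p1/∂z1 = 0.01304

p = softmax(z) = [0.2654, 0.01321, 0.7214]
p1 = 0.01321

∂p1/∂z1 = p1(1 - p1) = 0.01321 × (1 - 0.01321) = 0.01304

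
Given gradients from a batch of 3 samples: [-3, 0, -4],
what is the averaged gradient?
Average gradient = -2.333

Average = (1/3)(-3 + 0 + -4) = -7/3 = -2.333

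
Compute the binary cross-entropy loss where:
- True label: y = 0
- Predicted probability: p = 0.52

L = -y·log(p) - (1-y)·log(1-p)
L = 0.734

L = -0·log(0.52) - 1·log(0.48) = -log(0.48) = 0.734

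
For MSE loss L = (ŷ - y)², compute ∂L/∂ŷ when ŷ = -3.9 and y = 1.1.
∂L/∂ŷ = -10.0

∂L/∂ŷ = 2(ŷ - y) = 2(-3.9 - 1.1) = 2(-5.0) = -10.0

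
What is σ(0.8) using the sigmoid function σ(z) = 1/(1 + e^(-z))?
0.69

sigmoid(0.8) = 1/(1 + e^(-0.8)) = 1/(1 + 0.4493) = 0.69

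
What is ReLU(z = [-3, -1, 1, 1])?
h = [0, 0, 1, 1]

ReLU applied element-wise: max(0,-3)=0, max(0,-1)=0, max(0,1)=1, max(0,1)=1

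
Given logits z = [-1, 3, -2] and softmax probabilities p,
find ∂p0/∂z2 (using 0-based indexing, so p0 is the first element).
∂p0/∂z2 = -0.0001175

p = softmax(z) = [0.01787, 0.9756, 0.006573]
p0 = 0.01787, p2 = 0.006573

∂p0/∂z2 = -p0 × p2 = -0.01787 × 0.006573 = -0.0001175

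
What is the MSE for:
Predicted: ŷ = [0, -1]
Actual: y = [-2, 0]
MSE = 2.5

MSE = (1/2)((0--2)² + (-1-0)²) = (1/2)(4 + 1) = 2.5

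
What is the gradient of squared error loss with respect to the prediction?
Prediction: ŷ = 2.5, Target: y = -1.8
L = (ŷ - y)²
∂L/∂ŷ = 8.6

∂L/∂ŷ = 2(ŷ - y) = 2(2.5 - -1.8) = 2(4.3) = 8.6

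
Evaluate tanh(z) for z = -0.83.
-0.6805

tanh(-0.83) = (e^(-0.83) - e^(0.83))/(e^(-0.83) + e^(0.83)) = -0.6805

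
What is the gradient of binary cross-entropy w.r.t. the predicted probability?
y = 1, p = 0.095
∂L/∂p = -10.53

∂L/∂p = -y/p + (1-y)/(1-p) = -1/0.095 + 0 = -10.53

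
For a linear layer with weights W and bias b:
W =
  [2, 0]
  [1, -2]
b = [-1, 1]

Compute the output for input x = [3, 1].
y = [5, 2]

Wx = [2×3 + 0×1, 1×3 + -2×1]
   = [6, 1]
y = Wx + b = [6 + -1, 1 + 1] = [5, 2]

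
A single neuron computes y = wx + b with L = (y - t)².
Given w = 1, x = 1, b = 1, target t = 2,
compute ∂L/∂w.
∂L/∂w = 0

y = wx + b = (1)(1) + 1 = 2
∂L/∂y = 2(y - t) = 2(2 - 2) = 0
∂y/∂w = x = 1
∂L/∂w = ∂L/∂y · ∂y/∂w = 0 × 1 = 0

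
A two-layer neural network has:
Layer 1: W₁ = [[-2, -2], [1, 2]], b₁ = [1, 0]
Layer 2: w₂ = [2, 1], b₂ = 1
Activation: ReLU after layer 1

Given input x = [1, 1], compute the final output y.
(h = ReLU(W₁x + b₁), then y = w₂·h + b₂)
y = 4

Layer 1 pre-activation: z₁ = [-3, 3]
After ReLU: h = [0, 3]
Layer 2 output: y = 2×0 + 1×3 + 1 = 4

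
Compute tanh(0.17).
0.1684

tanh(0.17) = (e^(0.17) - e^(-0.17))/(e^(0.17) + e^(-0.17)) = 0.1684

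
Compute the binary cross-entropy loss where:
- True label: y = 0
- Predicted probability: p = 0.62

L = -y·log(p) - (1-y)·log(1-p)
L = 0.9676

L = -0·log(0.62) - 1·log(0.38) = -log(0.38) = 0.9676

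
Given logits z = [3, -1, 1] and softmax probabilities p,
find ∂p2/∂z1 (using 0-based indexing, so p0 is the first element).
∂p2/∂z1 = -0.001862

p = softmax(z) = [0.8668, 0.01588, 0.1173]
p2 = 0.1173, p1 = 0.01588

∂p2/∂z1 = -p2 × p1 = -0.1173 × 0.01588 = -0.001862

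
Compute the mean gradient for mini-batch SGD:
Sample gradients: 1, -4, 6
Average gradient = 1

Average = (1/3)(1 + -4 + 6) = 3/3 = 1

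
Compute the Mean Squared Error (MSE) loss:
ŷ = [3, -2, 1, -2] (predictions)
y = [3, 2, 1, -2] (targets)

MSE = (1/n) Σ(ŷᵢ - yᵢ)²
MSE = 4

MSE = (1/4)((3-3)² + (-2-2)² + (1-1)² + (-2--2)²) = (1/4)(0 + 16 + 0 + 0) = 4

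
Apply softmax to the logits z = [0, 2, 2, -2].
p = [0.0628, 0.4643, 0.4643, 0.0085]

exp(z) = [1, 7.389, 7.389, 0.1353]
Sum = 15.91
p = [0.0628, 0.4643, 0.4643, 0.0085]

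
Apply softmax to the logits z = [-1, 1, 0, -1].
p = [0.0826, 0.6103, 0.2245, 0.0826]

exp(z) = [0.3679, 2.718, 1, 0.3679]
Sum = 4.454
p = [0.0826, 0.6103, 0.2245, 0.0826]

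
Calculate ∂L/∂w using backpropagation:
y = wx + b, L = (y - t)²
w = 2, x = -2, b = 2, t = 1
∂L/∂w = 12

y = wx + b = (2)(-2) + 2 = -2
∂L/∂y = 2(y - t) = 2(-2 - 1) = -6
∂y/∂w = x = -2
∂L/∂w = ∂L/∂y · ∂y/∂w = -6 × -2 = 12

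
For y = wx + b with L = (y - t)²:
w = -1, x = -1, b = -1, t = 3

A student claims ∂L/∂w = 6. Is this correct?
Correct

y = (-1)(-1) + -1 = 0
∂L/∂y = 2(y - t) = 2(0 - 3) = -6
∂y/∂w = x = -1
∂L/∂w = -6 × -1 = 6

Claimed value: 6
Correct: The correct gradient is 6.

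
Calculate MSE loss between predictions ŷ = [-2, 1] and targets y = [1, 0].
MSE = 5

MSE = (1/2)((-2-1)² + (1-0)²) = (1/2)(9 + 1) = 5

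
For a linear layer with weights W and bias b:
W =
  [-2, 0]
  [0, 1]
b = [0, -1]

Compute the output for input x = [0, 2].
y = [0, 1]

Wx = [-2×0 + 0×2, 0×0 + 1×2]
   = [0, 2]
y = Wx + b = [0 + 0, 2 + -1] = [0, 1]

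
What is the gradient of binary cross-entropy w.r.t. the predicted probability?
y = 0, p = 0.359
∂L/∂p = 1.56

∂L/∂p = -y/p + (1-y)/(1-p) = 0 + 1/0.641 = 1.56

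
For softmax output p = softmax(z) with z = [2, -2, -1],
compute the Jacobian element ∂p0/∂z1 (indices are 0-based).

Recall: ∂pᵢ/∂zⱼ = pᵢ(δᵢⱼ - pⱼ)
∂p0/∂z1 = -0.01605

p = softmax(z) = [0.9362, 0.01715, 0.04661]
p0 = 0.9362, p1 = 0.01715

∂p0/∂z1 = -p0 × p1 = -0.9362 × 0.01715 = -0.01605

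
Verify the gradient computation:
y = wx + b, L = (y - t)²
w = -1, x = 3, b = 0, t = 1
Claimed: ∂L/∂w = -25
Incorrect

y = (-1)(3) + 0 = -3
∂L/∂y = 2(y - t) = 2(-3 - 1) = -8
∂y/∂w = x = 3
∂L/∂w = -8 × 3 = -24

Claimed value: -25
Incorrect: The correct gradient is -24.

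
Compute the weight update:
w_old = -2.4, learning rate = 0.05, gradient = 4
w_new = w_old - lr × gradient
w_new = -2.6

w_new = w - η·∂L/∂w = -2.4 - 0.05×(4) = -2.4 - (0.2) = -2.6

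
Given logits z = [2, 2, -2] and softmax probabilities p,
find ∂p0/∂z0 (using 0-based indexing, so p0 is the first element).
∂p0/∂z0 = 0.25

p = softmax(z) = [0.4955, 0.4955, 0.009075]
p0 = 0.4955

∂p0/∂z0 = p0(1 - p0) = 0.4955 × (1 - 0.4955) = 0.25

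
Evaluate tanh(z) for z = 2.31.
0.9805

tanh(2.31) = (e^(2.31) - e^(-2.31))/(e^(2.31) + e^(-2.31)) = 0.9805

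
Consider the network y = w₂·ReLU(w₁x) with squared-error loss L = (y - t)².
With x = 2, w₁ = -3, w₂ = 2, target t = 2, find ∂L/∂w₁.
∂L/∂w₁ = 0

Forward pass:
z = w₁x = -3×2 = -6
h = ReLU(-6) = 0
y = w₂h = 2×0 = 0

Backward pass:
∂L/∂y = 2(y - t) = 2(0 - 2) = -4
∂y/∂h = w₂ = 2
∂h/∂z = 0 (ReLU derivative)
∂z/∂w₁ = x = 2

∂L/∂w₁ = -4 × 2 × 0 × 2 = 0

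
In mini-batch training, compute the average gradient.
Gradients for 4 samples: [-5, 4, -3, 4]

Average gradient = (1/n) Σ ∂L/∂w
Average gradient = 0

Average = (1/4)(-5 + 4 + -3 + 4) = 0/4 = 0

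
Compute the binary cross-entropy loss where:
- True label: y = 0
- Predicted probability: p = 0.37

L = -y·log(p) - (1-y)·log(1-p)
L = 0.462

L = -0·log(0.37) - 1·log(0.63) = -log(0.63) = 0.462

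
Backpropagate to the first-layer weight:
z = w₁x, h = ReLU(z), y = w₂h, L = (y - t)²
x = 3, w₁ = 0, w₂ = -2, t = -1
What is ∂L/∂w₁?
∂L/∂w₁ = 0

Forward pass:
z = w₁x = 0×3 = 0
h = ReLU(0) = 0
y = w₂h = -2×0 = 0

Backward pass:
∂L/∂y = 2(y - t) = 2(0 - -1) = 2
∂y/∂h = w₂ = -2
∂h/∂z = 0 (ReLU derivative)
∂z/∂w₁ = x = 3

∂L/∂w₁ = 2 × -2 × 0 × 3 = 0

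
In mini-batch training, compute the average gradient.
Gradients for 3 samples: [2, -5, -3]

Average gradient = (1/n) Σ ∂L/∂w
Average gradient = -2

Average = (1/3)(2 + -5 + -3) = -6/3 = -2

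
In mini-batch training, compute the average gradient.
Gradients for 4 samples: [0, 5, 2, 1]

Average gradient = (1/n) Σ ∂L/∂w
Average gradient = 2

Average = (1/4)(0 + 5 + 2 + 1) = 8/4 = 2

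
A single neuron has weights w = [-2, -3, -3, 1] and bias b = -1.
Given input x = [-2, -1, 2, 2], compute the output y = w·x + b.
y = 2

y = (-2)(-2) + (-3)(-1) + (-3)(2) + (1)(2) + -1 = 2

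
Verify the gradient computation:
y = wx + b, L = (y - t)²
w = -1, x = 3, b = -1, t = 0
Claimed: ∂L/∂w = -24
Correct

y = (-1)(3) + -1 = -4
∂L/∂y = 2(y - t) = 2(-4 - 0) = -8
∂y/∂w = x = 3
∂L/∂w = -8 × 3 = -24

Claimed value: -24
Correct: The correct gradient is -24.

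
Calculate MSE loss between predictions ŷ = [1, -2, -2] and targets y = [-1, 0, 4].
MSE = 14.67

MSE = (1/3)((1--1)² + (-2-0)² + (-2-4)²) = (1/3)(4 + 4 + 36) = 14.67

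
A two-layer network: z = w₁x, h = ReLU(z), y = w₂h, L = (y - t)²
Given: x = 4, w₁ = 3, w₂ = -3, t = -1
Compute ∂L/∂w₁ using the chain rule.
∂L/∂w₁ = 840

Forward pass:
z = w₁x = 3×4 = 12
h = ReLU(12) = 12
y = w₂h = -3×12 = -36

Backward pass:
∂L/∂y = 2(y - t) = 2(-36 - -1) = -70
∂y/∂h = w₂ = -3
∂h/∂z = 1 (ReLU derivative)
∂z/∂w₁ = x = 4

∂L/∂w₁ = -70 × -3 × 1 × 4 = 840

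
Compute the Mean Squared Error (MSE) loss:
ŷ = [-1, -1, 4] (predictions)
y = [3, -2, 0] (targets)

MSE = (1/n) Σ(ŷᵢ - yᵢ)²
MSE = 11

MSE = (1/3)((-1-3)² + (-1--2)² + (4-0)²) = (1/3)(16 + 1 + 16) = 11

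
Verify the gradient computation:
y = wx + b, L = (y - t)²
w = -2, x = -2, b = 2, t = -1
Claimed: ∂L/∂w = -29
Incorrect

y = (-2)(-2) + 2 = 6
∂L/∂y = 2(y - t) = 2(6 - -1) = 14
∂y/∂w = x = -2
∂L/∂w = 14 × -2 = -28

Claimed value: -29
Incorrect: The correct gradient is -28.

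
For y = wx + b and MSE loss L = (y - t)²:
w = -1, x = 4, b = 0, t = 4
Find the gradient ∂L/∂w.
∂L/∂w = -64

y = wx + b = (-1)(4) + 0 = -4
∂L/∂y = 2(y - t) = 2(-4 - 4) = -16
∂y/∂w = x = 4
∂L/∂w = ∂L/∂y · ∂y/∂w = -16 × 4 = -64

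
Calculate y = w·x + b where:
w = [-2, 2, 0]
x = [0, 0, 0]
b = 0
y = 0

y = (-2)(0) + (2)(0) + (0)(0) + 0 = 0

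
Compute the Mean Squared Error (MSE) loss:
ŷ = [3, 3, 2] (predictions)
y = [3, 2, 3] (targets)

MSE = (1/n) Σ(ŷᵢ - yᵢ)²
MSE = 0.6667

MSE = (1/3)((3-3)² + (3-2)² + (2-3)²) = (1/3)(0 + 1 + 1) = 0.6667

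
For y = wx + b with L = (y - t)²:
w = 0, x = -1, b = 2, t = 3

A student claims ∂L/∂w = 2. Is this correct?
Correct

y = (0)(-1) + 2 = 2
∂L/∂y = 2(y - t) = 2(2 - 3) = -2
∂y/∂w = x = -1
∂L/∂w = -2 × -1 = 2

Claimed value: 2
Correct: The correct gradient is 2.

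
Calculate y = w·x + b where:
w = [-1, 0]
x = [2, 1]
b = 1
y = -1

y = (-1)(2) + (0)(1) + 1 = -1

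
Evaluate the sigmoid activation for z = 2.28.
0.9072

sigmoid(2.28) = 1/(1 + e^(-2.28)) = 1/(1 + 0.1023) = 0.9072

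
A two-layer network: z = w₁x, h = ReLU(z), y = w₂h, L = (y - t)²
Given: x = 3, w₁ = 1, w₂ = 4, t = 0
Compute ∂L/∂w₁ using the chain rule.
∂L/∂w₁ = 288

Forward pass:
z = w₁x = 1×3 = 3
h = ReLU(3) = 3
y = w₂h = 4×3 = 12

Backward pass:
∂L/∂y = 2(y - t) = 2(12 - 0) = 24
∂y/∂h = w₂ = 4
∂h/∂z = 1 (ReLU derivative)
∂z/∂w₁ = x = 3

∂L/∂w₁ = 24 × 4 × 1 × 3 = 288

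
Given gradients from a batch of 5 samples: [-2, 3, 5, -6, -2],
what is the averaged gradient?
Average gradient = -0.4

Average = (1/5)(-2 + 3 + 5 + -6 + -2) = -2/5 = -0.4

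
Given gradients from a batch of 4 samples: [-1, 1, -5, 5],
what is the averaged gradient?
Average gradient = 0

Average = (1/4)(-1 + 1 + -5 + 5) = 0/4 = 0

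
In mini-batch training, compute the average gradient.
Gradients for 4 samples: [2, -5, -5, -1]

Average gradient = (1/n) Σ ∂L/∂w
Average gradient = -2.25

Average = (1/4)(2 + -5 + -5 + -1) = -9/4 = -2.25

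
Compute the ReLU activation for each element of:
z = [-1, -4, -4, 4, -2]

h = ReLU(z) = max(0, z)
h = [0, 0, 0, 4, 0]

ReLU applied element-wise: max(0,-1)=0, max(0,-4)=0, max(0,-4)=0, max(0,4)=4, max(0,-2)=0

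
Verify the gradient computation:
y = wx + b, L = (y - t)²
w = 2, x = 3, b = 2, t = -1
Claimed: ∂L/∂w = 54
Correct

y = (2)(3) + 2 = 8
∂L/∂y = 2(y - t) = 2(8 - -1) = 18
∂y/∂w = x = 3
∂L/∂w = 18 × 3 = 54

Claimed value: 54
Correct: The correct gradient is 54.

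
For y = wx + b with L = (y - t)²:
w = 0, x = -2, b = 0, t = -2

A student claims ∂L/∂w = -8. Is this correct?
Correct

y = (0)(-2) + 0 = 0
∂L/∂y = 2(y - t) = 2(0 - -2) = 4
∂y/∂w = x = -2
∂L/∂w = 4 × -2 = -8

Claimed value: -8
Correct: The correct gradient is -8.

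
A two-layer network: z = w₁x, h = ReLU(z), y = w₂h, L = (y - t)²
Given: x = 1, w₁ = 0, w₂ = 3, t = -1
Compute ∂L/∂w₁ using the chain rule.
∂L/∂w₁ = 0

Forward pass:
z = w₁x = 0×1 = 0
h = ReLU(0) = 0
y = w₂h = 3×0 = 0

Backward pass:
∂L/∂y = 2(y - t) = 2(0 - -1) = 2
∂y/∂h = w₂ = 3
∂h/∂z = 0 (ReLU derivative)
∂z/∂w₁ = x = 1

∂L/∂w₁ = 2 × 3 × 0 × 1 = 0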